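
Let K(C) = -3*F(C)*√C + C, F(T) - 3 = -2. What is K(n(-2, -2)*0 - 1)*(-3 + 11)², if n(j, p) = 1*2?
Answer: -64 - 192*I ≈ -64.0 - 192.0*I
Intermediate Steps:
F(T) = 1 (F(T) = 3 - 2 = 1)
n(j, p) = 2
K(C) = C - 3*√C (K(C) = -3*√C + C = C - 3*√C)
K(n(-2, -2)*0 - 1)*(-3 + 11)² = ((2*0 - 1) - 3*√(2*0 - 1))*(-3 + 11)² = ((0 - 1) - 3*√(0 - 1))*8² = (-1 - 3*I)*64 = -64 - 192*I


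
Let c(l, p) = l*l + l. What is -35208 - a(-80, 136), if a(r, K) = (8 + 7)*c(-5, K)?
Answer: -35508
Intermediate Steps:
c(l, p) = l + l**2 (c(l, p) = l**2 + l = l + l**2)
a(r, K) = 300 (a(r, K) = (8 + 7)*(-5*(1 - 5)) = 15*(-5*(-4)) = 15*20 = 300)
-35208 - a(-80, 136) = -35208 - 1*300 = -35208 - 300 = -35508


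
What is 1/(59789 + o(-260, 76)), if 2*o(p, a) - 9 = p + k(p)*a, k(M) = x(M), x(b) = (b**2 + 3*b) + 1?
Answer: 2/5197723 ≈ 3.8478e-7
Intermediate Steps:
x(b) = 1 + b**2 + 3*b
k(M) = 1 + M**2 + 3*M
o(p, a) = 9/2 + p/2 + a*(1 + p**2 + 3*p)/2 (o(p, a) = 9/2 + (p + (1 + p**2 + 3*p)*a)/2 = 9/2 + (p + a*(1 + p**2 + 3*p))/2 = 9/2 + (p/2 + a*(1 + p**2 + 3*p)/2) = 9/2 + p/2 + a*(1 + p**2 + 3*p)/2)
1/(59789 + o(-260, 76)) = 1/(59789 + (9/2 + (1/2)*(-260) + (1/2)*76*(1 + (-260)**2 + 3*(-260)))) = 1/(59789 + (9/2 - 130 + (1/2)*76*(1 + 67600 - 780))) = 1/(59789 + (9/2 - 130 + (1/2)*76*66821)) = 1/(59789 + (9/2 - 130 + 2539198)) = 1/(59789 + 5078145/2) = 1/(5197723/2) = 2/5197723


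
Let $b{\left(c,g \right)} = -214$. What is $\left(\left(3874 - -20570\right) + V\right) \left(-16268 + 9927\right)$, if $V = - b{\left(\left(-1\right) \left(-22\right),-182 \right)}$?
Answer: $-156356378$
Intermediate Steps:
$V = 214$ ($V = \left(-1\right) \left(-214\right) = 214$)
$\left(\left(3874 - -20570\right) + V\right) \left(-16268 + 9927\right) = \left(\left(3874 - -20570\right) + 214\right) \left(-16268 + 9927\right) = \left(\left(3874 + 20570\right) + 214\right) \left(-6341\right) = \left(24444 + 214\right) \left(-6341\right) = 24658 \left(-6341\right) = -156356378$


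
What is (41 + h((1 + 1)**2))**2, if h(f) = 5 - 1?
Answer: 2025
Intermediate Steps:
h(f) = 4
(41 + h((1 + 1)**2))**2 = (41 + 4)**2 = 45**2 = 2025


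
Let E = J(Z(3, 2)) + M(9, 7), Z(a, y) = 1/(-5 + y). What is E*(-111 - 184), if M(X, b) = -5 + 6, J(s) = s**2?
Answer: -2950/9 ≈ -327.78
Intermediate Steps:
M(X, b) = 1
E = 10/9 (E = (1/(-5 + 2))**2 + 1 = (1/(-3))**2 + 1 = (-1/3)**2 + 1 = 1/9 + 1 = 10/9 ≈ 1.1111)
E*(-111 - 184) = 10*(-111 - 184)/9 = (10/9)*(-295) = -2950/9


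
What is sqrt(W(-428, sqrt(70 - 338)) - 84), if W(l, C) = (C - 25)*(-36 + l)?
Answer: 2*sqrt(2879 - 232*I*sqrt(67)) ≈ 112.5 - 33.761*I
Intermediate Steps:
W(l, C) = (-36 + l)*(-25 + C) (W(l, C) = (-25 + C)*(-36 + l) = (-36 + l)*(-25 + C))
sqrt(W(-428, sqrt(70 - 338)) - 84) = sqrt((900 - 36*sqrt(70 - 338) - 25*(-428) + sqrt(70 - 338)*(-428)) - 84) = sqrt((900 - 72*I*sqrt(67) + 10700 + sqrt(-268)*(-428)) - 84) = sqrt((900 - 72*I*sqrt(67) + 10700 + (2*I*sqrt(67))*(-428)) - 84) = sqrt((900 - 72*I*sqrt(67) + 10700 - 856*I*sqrt(67)) - 84) = sqrt((11600 - 928*I*sqrt(67)) - 84) = sqrt(11516 - 928*I*sqrt(67))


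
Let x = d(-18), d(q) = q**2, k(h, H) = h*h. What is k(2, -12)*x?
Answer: 1296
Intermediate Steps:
k(h, H) = h**2
x = 324 (x = (-18)**2 = 324)
k(2, -12)*x = 2**2*324 = 4*324 = 1296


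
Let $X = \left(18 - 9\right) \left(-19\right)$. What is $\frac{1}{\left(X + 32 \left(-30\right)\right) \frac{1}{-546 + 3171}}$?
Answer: $- \frac{875}{377} \approx -2.321$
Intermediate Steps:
$X = -171$ ($X = 9 \left(-19\right) = -171$)
$\frac{1}{\left(X + 32 \left(-30\right)\right) \frac{1}{-546 + 3171}} = \frac{1}{\left(-171 + 32 \left(-30\right)\right) \frac{1}{-546 + 3171}} = \frac{1}{\left(-171 - 960\right) \frac{1}{2625}} = \frac{1}{\left(-1131\right) \frac{1}{2625}} = \frac{1}{- \frac{377}{875}} = - \frac{875}{377}$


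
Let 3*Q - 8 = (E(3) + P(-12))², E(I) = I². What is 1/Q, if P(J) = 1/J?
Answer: 432/12601 ≈ 0.034283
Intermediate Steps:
Q = 12601/432 (Q = 8/3 + (3² + 1/(-12))²/3 = 8/3 + (9 - 1/12)²/3 = 8/3 + (107/12)²/3 = 8/3 + (⅓)*(11449/144) = 8/3 + 11449/432 = 12601/432 ≈ 29.169)
1/Q = 1/(12601/432) = 432/12601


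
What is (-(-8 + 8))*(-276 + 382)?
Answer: 0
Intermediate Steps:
(-(-8 + 8))*(-276 + 382) = -1*0*106 = 0*106 = 0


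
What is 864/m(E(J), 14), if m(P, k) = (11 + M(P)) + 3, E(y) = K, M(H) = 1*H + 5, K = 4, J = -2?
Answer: 864/23 ≈ 37.565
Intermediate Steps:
M(H) = 5 + H (M(H) = H + 5 = 5 + H)
E(y) = 4
m(P, k) = 19 + P (m(P, k) = (11 + (5 + P)) + 3 = (16 + P) + 3 = 19 + P)
864/m(E(J), 14) = 864/(19 + 4) = 864/23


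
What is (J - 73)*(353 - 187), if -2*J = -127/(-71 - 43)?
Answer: -1391993/114 ≈ -12210.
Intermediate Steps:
J = -127/228 (J = -(-127)/(2*(-71 - 43)) = -(-127)/(2*(-114)) = -(-127)*(-1)/(2*114) = -1/2*127/114 = -127/228 ≈ -0.55702)
(J - 73)*(353 - 187) = (-127/228 - 73)*(353 - 187) = -16771/228*166 = -1391993/114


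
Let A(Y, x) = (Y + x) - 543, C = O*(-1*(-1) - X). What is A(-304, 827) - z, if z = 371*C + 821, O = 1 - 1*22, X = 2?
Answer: -8632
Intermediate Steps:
O = -21 (O = 1 - 22 = -21)
C = 21 (C = -21*(-1*(-1) - 1*2) = -21*(1 - 2) = -21*(-1) = 21)
A(Y, x) = -543 + Y + x
z = 8612 (z = 371*21 + 821 = 7791 + 821 = 8612)
A(-304, 827) - z = (-543 - 304 + 827) - 1*8612 = -20 - 8612 = -8632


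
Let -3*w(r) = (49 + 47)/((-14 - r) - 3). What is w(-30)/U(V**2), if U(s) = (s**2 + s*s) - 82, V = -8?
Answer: -16/52715 ≈ -0.00030352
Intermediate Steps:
U(s) = -82 + 2*s**2 (U(s) = (s**2 + s**2) - 82 = 2*s**2 - 82 = -82 + 2*s**2)
w(r) = -32/(-17 - r) (w(r) = -(49 + 47)/(3*((-14 - r) - 3)) = -32/(-17 - r))
w(-30)/U(V**2) = (32/(17 - 30))/(-82 + 2*((-8)**2)**2) = (32/(-13))/(-82 + 2*64**2) = (32*(-1/13))/(-82 + 2*4096) = -32/(13*(-82 + 8192)) = -32/13/8110 = -32/13*1/8110 = -16/52715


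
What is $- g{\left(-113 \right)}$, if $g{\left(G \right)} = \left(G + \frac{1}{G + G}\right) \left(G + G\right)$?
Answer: $-25539$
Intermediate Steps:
$g{\left(G \right)} = 2 G \left(G + \frac{1}{2 G}\right)$ ($g{\left(G \right)} = \left(G + \frac{1}{2 G}\right) 2 G = 2 G \left(G + \frac{1}{2 G}\right)$)
$- g{\left(-113 \right)} = - (1 + 2 \left(-113\right)^{2}) = - (1 + 2 \cdot 12769) = - (1 + 25538) = \left(-1\right) 25539 = -25539$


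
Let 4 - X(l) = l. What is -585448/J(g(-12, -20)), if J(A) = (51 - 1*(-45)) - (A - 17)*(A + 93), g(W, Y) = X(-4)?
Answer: -585448/1005 ≈ -582.54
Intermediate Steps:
X(l) = 4 - l
g(W, Y) = 8 (g(W, Y) = 4 - 1*(-4) = 4 + 4 = 8)
J(A) = 96 - (-17 + A)*(93 + A) (J(A) = (51 + 45) - (-17 + A)*(93 + A) = 96 - (-17 + A)*(93 + A))
-585448/J(g(-12, -20)) = -585448/(1677 - 1*8² - 76*8) = -585448/(1677 - 1*64 - 608) = -585448/(1677 - 64 - 608) = -585448/1005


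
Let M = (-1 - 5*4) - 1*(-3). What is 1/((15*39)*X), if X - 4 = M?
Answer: -1/8190 ≈ -0.00012210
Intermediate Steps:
M = -18 (M = (-1 - 20) + 3 = -21 + 3 = -18)
X = -14 (X = 4 - 18 = -14)
1/((15*39)*X) = 1/((15*39)*(-14)) = 1/(585*(-14)) = 1/(-8190) = -1/8190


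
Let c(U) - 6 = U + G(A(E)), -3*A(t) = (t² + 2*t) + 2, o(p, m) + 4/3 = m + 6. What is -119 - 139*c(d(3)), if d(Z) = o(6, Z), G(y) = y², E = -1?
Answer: -18307/9 ≈ -2034.1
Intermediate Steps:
o(p, m) = 14/3 + m (o(p, m) = -4/3 + (m + 6) = -4/3 + (6 + m) = 14/3 + m)
A(t) = -⅔ - 2*t/3 - t²/3 (A(t) = -((t² + 2*t) + 2)/3 = -(2 + t² + 2*t)/3 = -⅔ - 2*t/3 - t²/3)
d(Z) = 14/3 + Z
c(U) = 55/9 + U (c(U) = 6 + (U + (-⅔ - ⅔*(-1) - ⅓*(-1)²)²) = 6 + (U + (-⅔ + ⅔ - ⅓*1)²) = 6 + (U + (-⅔ + ⅔ - ⅓)²) = 6 + (U + (-⅓)²) = 6 + (U + ⅑) = 6 + (⅑ + U) = 55/9 + U)
-119 - 139*c(d(3)) = -119 - 139*(55/9 + (14/3 + 3)) = -119 - 139*(55/9 + 23/3) = -119 - 139*124/9 = -119 - 17236/9 = -18307/9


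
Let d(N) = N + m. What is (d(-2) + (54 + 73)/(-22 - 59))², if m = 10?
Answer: 271441/6561 ≈ 41.372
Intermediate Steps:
d(N) = 10 + N (d(N) = N + 10 = 10 + N)
(d(-2) + (54 + 73)/(-22 - 59))² = ((10 - 2) + (54 + 73)/(-22 - 59))² = (8 + 127/(-81))² = (8 + 127*(-1/81))² = (8 - 127/81)² = (521/81)² = 271441/6561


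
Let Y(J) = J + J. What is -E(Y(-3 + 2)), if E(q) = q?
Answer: 2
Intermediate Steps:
Y(J) = 2*J
-E(Y(-3 + 2)) = -2*(-3 + 2) = -2*(-1) = -1*(-2) = 2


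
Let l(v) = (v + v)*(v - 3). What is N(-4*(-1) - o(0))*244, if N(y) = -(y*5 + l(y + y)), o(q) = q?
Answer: -24400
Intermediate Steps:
l(v) = 2*v*(-3 + v) (l(v) = (2*v)*(-3 + v) = 2*v*(-3 + v))
N(y) = -5*y - 4*y*(-3 + 2*y) (N(y) = -(y*5 + 2*(y + y)*(-3 + (y + y))) = -(5*y + 2*(2*y)*(-3 + 2*y)) = -(5*y + 4*y*(-3 + 2*y)) = -5*y - 4*y*(-3 + 2*y))
N(-4*(-1) - o(0))*244 = ((-4*(-1) - 1*0)*(7 - 8*(-4*(-1) - 1*0)))*244 = ((4 + 0)*(7 - 8*(4 + 0)))*244 = (4*(7 - 8*4))*244 = (4*(7 - 32))*244 = (4*(-25))*244 = -100*244 = -24400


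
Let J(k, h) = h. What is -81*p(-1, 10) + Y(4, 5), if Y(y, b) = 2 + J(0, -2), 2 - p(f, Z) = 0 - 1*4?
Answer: -486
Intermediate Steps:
p(f, Z) = 6 (p(f, Z) = 2 - (0 - 1*4) = 2 - (0 - 4) = 2 - 1*(-4) = 2 + 4 = 6)
Y(y, b) = 0 (Y(y, b) = 2 - 2 = 0)
-81*p(-1, 10) + Y(4, 5) = -81*6 + 0 = -486 + 0 = -486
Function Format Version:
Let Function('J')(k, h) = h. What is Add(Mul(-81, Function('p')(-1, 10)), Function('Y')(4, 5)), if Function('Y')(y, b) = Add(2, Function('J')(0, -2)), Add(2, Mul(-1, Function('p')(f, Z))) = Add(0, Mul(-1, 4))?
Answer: -486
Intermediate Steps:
Function('p')(f, Z) = 6 (Function('p')(f, Z) = Add(2, Mul(-1, Add(0, Mul(-1, 4)))) = Add(2, Mul(-1, Add(0, -4))) = Add(2, Mul(-1, -4)) = Add(2, 4) = 6)
Function('Y')(y, b) = 0 (Function('Y')(y, b) = Add(2, -2) = 0)
Add(Mul(-81, Function('p')(-1, 10)), Function('Y')(4, 5)) = Add(Mul(-81, 6), 0) = Add(-486, 0) = -486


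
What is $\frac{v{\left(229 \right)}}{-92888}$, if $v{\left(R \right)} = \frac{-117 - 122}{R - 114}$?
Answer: $\frac{239}{10682120} \approx 2.2374 \cdot 10^{-5}$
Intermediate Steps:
$v{\left(R \right)} = - \frac{239}{-114 + R}$
$\frac{v{\left(229 \right)}}{-92888} = \frac{\left(-239\right) \frac{1}{-114 + 229}}{-92888} = - \frac{239}{115} \left(- \frac{1}{92888}\right) = \left(-239\right) \frac{1}{115} \left(- \frac{1}{92888}\right) = \left(- \frac{239}{115}\right) \left(- \frac{1}{92888}\right) = \frac{239}{10682120}$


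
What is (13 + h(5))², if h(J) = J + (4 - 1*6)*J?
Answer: 64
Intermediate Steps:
h(J) = -J (h(J) = J + (4 - 6)*J = J - 2*J = -J)
(13 + h(5))² = (13 - 1*5)² = (13 - 5)² = 8² = 64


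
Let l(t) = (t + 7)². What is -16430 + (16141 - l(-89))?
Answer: -7013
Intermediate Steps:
l(t) = (7 + t)²
-16430 + (16141 - l(-89)) = -16430 + (16141 - (7 - 89)²) = -16430 + (16141 - 1*(-82)²) = -16430 + (16141 - 1*6724) = -16430 + (16141 - 6724) = -16430 + 9417 = -7013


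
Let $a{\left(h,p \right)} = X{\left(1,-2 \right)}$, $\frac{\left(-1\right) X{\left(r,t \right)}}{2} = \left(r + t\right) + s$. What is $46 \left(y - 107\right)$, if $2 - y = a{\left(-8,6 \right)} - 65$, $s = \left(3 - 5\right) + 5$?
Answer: $-1656$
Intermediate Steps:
$s = 3$ ($s = -2 + 5 = 3$)
$X{\left(r,t \right)} = -6 - 2 r - 2 t$ ($X{\left(r,t \right)} = - 2 \left(\left(r + t\right) + 3\right) = - 2 \left(3 + r + t\right) = -6 - 2 r - 2 t$)
$a{\left(h,p \right)} = -4$ ($a{\left(h,p \right)} = -6 - 2 - -4 = -6 - 2 + 4 = -4$)
$y = 71$ ($y = 2 - \left(-4 - 65\right) = 2 - -69 = 2 + 69 = 71$)
$46 \left(y - 107\right) = 46 \left(71 - 107\right) = 46 \left(-36\right) = -1656$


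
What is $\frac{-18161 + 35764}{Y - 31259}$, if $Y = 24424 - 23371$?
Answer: $- \frac{17603}{30206} \approx -0.58276$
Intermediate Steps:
$Y = 1053$ ($Y = 24424 - 23371 = 1053$)
$\frac{-18161 + 35764}{Y - 31259} = \frac{-18161 + 35764}{1053 - 31259} = \frac{17603}{1053 - 31259} = \frac{17603}{-30206} = 17603 \left(- \frac{1}{30206}\right) = - \frac{17603}{30206}$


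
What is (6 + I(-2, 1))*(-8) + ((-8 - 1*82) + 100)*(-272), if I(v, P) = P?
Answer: -2776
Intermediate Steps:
(6 + I(-2, 1))*(-8) + ((-8 - 1*82) + 100)*(-272) = (6 + 1)*(-8) + ((-8 - 1*82) + 100)*(-272) = 7*(-8) + ((-8 - 82) + 100)*(-272) = -56 + (-90 + 100)*(-272) = -56 + 10*(-272) = -56 - 2720 = -2776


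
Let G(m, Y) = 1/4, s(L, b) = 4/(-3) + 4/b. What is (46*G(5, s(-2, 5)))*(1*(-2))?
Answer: -23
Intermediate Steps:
s(L, b) = -4/3 + 4/b (s(L, b) = 4*(-⅓) + 4/b = -4/3 + 4/b)
G(m, Y) = ¼
(46*G(5, s(-2, 5)))*(1*(-2)) = (46*(¼))*(1*(-2)) = (23/2)*(-2) = -23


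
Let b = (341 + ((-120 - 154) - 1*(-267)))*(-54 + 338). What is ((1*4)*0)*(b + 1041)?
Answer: 0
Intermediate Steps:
b = 94856 (b = (341 + (-274 + 267))*284 = (341 - 7)*284 = 334*284 = 94856)
((1*4)*0)*(b + 1041) = ((1*4)*0)*(94856 + 1041) = (4*0)*95897 = 0*95897 = 0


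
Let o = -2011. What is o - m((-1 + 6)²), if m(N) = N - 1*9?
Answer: -2027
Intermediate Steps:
m(N) = -9 + N (m(N) = N - 9 = -9 + N)
o - m((-1 + 6)²) = -2011 - (-9 + (-1 + 6)²) = -2011 - (-9 + 5²) = -2011 - (-9 + 25) = -2011 - 1*16 = -2011 - 16 = -2027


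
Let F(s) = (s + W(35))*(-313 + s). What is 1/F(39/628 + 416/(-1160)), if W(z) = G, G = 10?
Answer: -8291923600/25208002362819 ≈ -0.00032894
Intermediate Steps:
W(z) = 10
F(s) = (-313 + s)*(10 + s) (F(s) = (s + 10)*(-313 + s) = (10 + s)*(-313 + s) = (-313 + s)*(10 + s))
1/F(39/628 + 416/(-1160)) = 1/(-3130 + (39/628 + 416/(-1160))² - 303*(39/628 + 416/(-1160))) = 1/(-3130 + (39*(1/628) + 416*(-1/1160))² - 303*(39*(1/628) + 416*(-1/1160))) = 1/(-3130 + (39/628 - 52/145)² - 303*(39/628 - 52/145)) = 1/(-3130 + (-27001/91060)² - 303*(-27001/91060)) = 1/(-3130 + 729054001/8291923600 + 8181303/91060) = 1/(-25208002362819/8291923600) = -8291923600/25208002362819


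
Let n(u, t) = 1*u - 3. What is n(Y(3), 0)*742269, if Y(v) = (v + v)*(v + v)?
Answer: 24494877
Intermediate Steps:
Y(v) = 4*v² (Y(v) = (2*v)*(2*v) = 4*v²)
n(u, t) = -3 + u (n(u, t) = u - 3 = -3 + u)
n(Y(3), 0)*742269 = (-3 + 4*3²)*742269 = (-3 + 4*9)*742269 = (-3 + 36)*742269 = 33*742269 = 24494877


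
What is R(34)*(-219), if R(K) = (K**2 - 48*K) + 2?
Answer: 103806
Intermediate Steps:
R(K) = 2 + K**2 - 48*K
R(34)*(-219) = (2 + 34**2 - 48*34)*(-219) = (2 + 1156 - 1632)*(-219) = -474*(-219) = 103806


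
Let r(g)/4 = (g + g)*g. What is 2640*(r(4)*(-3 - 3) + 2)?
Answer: -2022240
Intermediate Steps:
r(g) = 8*g² (r(g) = 4*((g + g)*g) = 4*((2*g)*g) = 4*(2*g²) = 8*g²)
2640*(r(4)*(-3 - 3) + 2) = 2640*((8*4²)*(-3 - 3) + 2) = 2640*((8*16)*(-6) + 2) = 2640*(128*(-6) + 2) = 2640*(-768 + 2) = 2640*(-766) = -2022240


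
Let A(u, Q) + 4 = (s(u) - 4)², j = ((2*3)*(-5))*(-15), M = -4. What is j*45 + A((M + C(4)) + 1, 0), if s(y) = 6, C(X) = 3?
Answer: 20250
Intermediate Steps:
j = 450 (j = (6*(-5))*(-15) = -30*(-15) = 450)
A(u, Q) = 0 (A(u, Q) = -4 + (6 - 4)² = -4 + 2² = -4 + 4 = 0)
j*45 + A((M + C(4)) + 1, 0) = 450*45 + 0 = 20250 + 0 = 20250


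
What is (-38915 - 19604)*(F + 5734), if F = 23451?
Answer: -1707877015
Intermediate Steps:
(-38915 - 19604)*(F + 5734) = (-38915 - 19604)*(23451 + 5734) = -58519*29185 = -1707877015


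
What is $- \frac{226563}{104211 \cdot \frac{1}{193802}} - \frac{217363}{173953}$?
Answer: $- \frac{2546004679366957}{6042605361} \approx -4.2134 \cdot 10^{5}$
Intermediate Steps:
$- \frac{226563}{104211 \cdot \frac{1}{193802}} - \frac{217363}{173953} = - \frac{226563}{\frac{104211}{193802}} - \frac{217363}{173953} = \left(-226563\right) \frac{193802}{104211} - \frac{217363}{173953} = - \frac{14636120842}{34737} - \frac{217363}{173953} = - \frac{2546004679366957}{6042605361}$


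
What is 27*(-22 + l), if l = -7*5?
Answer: -1539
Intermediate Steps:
l = -35
27*(-22 + l) = 27*(-22 - 35) = 27*(-57) = -1539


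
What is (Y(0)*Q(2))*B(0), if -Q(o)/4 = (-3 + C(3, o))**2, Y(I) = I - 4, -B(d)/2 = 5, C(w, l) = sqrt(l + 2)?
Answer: -160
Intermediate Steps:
C(w, l) = sqrt(2 + l)
B(d) = -10 (B(d) = -2*5 = -10)
Y(I) = -4 + I
Q(o) = -4*(-3 + sqrt(2 + o))**2
(Y(0)*Q(2))*B(0) = ((-4 + 0)*(-4*(-3 + sqrt(2 + 2))**2))*(-10) = -(-16)*(-3 + sqrt(4))**2*(-10) = -(-16)*(-3 + 2)**2*(-10) = -(-16)*(-1)**2*(-10) = -(-16)*(-10) = -4*(-4)*(-10) = 16*(-10) = -160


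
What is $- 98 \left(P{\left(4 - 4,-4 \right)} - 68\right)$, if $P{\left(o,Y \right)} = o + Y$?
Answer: $7056$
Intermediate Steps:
$P{\left(o,Y \right)} = Y + o$
$- 98 \left(P{\left(4 - 4,-4 \right)} - 68\right) = - 98 \left(\left(-4 + \left(4 - 4\right)\right) - 68\right) = - 98 \left(\left(-4 + 0\right) - 68\right) = - 98 \left(-4 - 68\right) = \left(-98\right) \left(-72\right) = 7056$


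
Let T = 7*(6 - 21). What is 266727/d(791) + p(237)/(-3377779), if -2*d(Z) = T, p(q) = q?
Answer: 600629897927/118222265 ≈ 5080.5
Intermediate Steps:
T = -105 (T = 7*(-15) = -105)
d(Z) = 105/2 (d(Z) = -½*(-105) = 105/2)
266727/d(791) + p(237)/(-3377779) = 266727/(105/2) + 237/(-3377779) = 266727*(2/105) + 237*(-1/3377779) = 177818/35 - 237/3377779 = 600629897927/118222265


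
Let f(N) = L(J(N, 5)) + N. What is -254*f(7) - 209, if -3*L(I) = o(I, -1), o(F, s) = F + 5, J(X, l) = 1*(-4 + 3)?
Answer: -4945/3 ≈ -1648.3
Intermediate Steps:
J(X, l) = -1 (J(X, l) = 1*(-1) = -1)
o(F, s) = 5 + F
L(I) = -5/3 - I/3 (L(I) = -(5 + I)/3 = -5/3 - I/3)
f(N) = -4/3 + N (f(N) = (-5/3 - ⅓*(-1)) + N = (-5/3 + ⅓) + N = -4/3 + N)
-254*f(7) - 209 = -254*(-4/3 + 7) - 209 = -254*17/3 - 209 = -4318/3 - 209 = -4945/3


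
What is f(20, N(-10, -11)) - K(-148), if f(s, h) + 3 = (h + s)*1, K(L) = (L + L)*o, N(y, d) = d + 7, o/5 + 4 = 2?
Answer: -2947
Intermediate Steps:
o = -10 (o = -20 + 5*2 = -20 + 10 = -10)
N(y, d) = 7 + d
K(L) = -20*L (K(L) = (L + L)*(-10) = (2*L)*(-10) = -20*L)
f(s, h) = -3 + h + s (f(s, h) = -3 + (h + s)*1 = -3 + (h + s) = -3 + h + s)
f(20, N(-10, -11)) - K(-148) = (-3 + (7 - 11) + 20) - (-20)*(-148) = (-3 - 4 + 20) - 1*2960 = 13 - 2960 = -2947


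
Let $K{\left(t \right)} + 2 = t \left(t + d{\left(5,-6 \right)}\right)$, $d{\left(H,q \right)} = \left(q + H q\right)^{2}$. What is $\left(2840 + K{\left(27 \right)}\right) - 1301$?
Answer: $37258$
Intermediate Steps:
$K{\left(t \right)} = -2 + t \left(1296 + t\right)$ ($K{\left(t \right)} = -2 + t \left(t + \left(-6\right)^{2} \left(1 + 5\right)^{2}\right) = -2 + t \left(t + 36 \cdot 6^{2}\right) = -2 + t \left(t + 36 \cdot 36\right) = -2 + t \left(t + 1296\right) = -2 + t \left(1296 + t\right)$)
$\left(2840 + K{\left(27 \right)}\right) - 1301 = \left(2840 + \left(-2 + 27^{2} + 1296 \cdot 27\right)\right) - 1301 = \left(2840 + \left(-2 + 729 + 34992\right)\right) - 1301 = \left(2840 + 35719\right) - 1301 = 38559 - 1301 = 37258$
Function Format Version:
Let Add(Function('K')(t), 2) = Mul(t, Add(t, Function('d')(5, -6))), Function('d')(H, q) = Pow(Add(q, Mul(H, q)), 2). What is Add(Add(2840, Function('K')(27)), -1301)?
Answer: 37258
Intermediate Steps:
Function('K')(t) = Add(-2, Mul(t, Add(1296, t))) (Function('K')(t) = Add(-2, Mul(t, Add(t, Mul(Pow(-6, 2), Pow(Add(1, 5), 2))))) = Add(-2, Mul(t, Add(t, Mul(36, Pow(6, 2))))) = Add(-2, Mul(t, Add(t, Mul(36, 36)))) = Add(-2, Mul(t, Add(t, 1296))) = Add(-2, Mul(t, Add(1296, t))))
Add(Add(2840, Function('K')(27)), -1301) = Add(Add(2840, Add(-2, Pow(27, 2), Mul(1296, 27))), -1301) = Add(Add(2840, Add(-2, 729, 34992)), -1301) = Add(Add(2840, 35719), -1301) = Add(38559, -1301) = 37258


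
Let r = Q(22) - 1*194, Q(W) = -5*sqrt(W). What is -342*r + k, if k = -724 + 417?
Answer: 66041 + 1710*sqrt(22) ≈ 74062.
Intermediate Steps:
k = -307
r = -194 - 5*sqrt(22) (r = -5*sqrt(22) - 1*194 = -5*sqrt(22) - 194 = -194 - 5*sqrt(22) ≈ -217.45)
-342*r + k = -342*(-194 - 5*sqrt(22)) - 307 = (66348 + 1710*sqrt(22)) - 307 = 66041 + 1710*sqrt(22)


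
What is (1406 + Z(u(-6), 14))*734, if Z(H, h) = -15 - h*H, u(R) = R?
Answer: 1082650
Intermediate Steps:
Z(H, h) = -15 - H*h
(1406 + Z(u(-6), 14))*734 = (1406 + (-15 - 1*(-6)*14))*734 = (1406 + (-15 + 84))*734 = (1406 + 69)*734 = 1475*734 = 1082650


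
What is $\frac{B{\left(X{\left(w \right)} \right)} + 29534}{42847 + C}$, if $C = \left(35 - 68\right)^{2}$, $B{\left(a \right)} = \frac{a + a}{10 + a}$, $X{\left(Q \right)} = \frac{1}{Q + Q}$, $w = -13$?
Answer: $\frac{956163}{1422428} \approx 0.6722$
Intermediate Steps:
$X{\left(Q \right)} = \frac{1}{2 Q}$
$B{\left(a \right)} = \frac{2 a}{10 + a}$
$C = 1089$ ($C = \left(-33\right)^{2} = 1089$)
$\frac{B{\left(X{\left(w \right)} \right)} + 29534}{42847 + C} = \frac{\frac{2 \frac{1}{2 \left(-13\right)}}{10 + \frac{1}{2 \left(-13\right)}} + 29534}{42847 + 1089} = \frac{\frac{2 \cdot \frac{1}{2} \left(- \frac{1}{13}\right)}{10 + \frac{1}{2} \left(- \frac{1}{13}\right)} + 29534}{43936} = \left(2 \left(- \frac{1}{26}\right) \frac{1}{10 - \frac{1}{26}} + 29534\right) \frac{1}{43936} = \left(2 \left(- \frac{1}{26}\right) \frac{1}{\frac{259}{26}} + 29534\right) \frac{1}{43936} = \left(2 \left(- \frac{1}{26}\right) \frac{26}{259} + 29534\right) \frac{1}{43936} = \left(- \frac{2}{259} + 29534\right) \frac{1}{43936} = \frac{7649304}{259} \cdot \frac{1}{43936} = \frac{956163}{1422428}$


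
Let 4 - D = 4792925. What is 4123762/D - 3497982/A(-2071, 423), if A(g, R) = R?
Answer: -5589098578916/675801861 ≈ -8270.3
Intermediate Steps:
D = -4792921 (D = 4 - 1*4792925 = 4 - 4792925 = -4792921)
4123762/D - 3497982/A(-2071, 423) = 4123762/(-4792921) - 3497982/423 = 4123762*(-1/4792921) - 3497982*1/423 = -4123762/4792921 - 1165994/141 = -5589098578916/675801861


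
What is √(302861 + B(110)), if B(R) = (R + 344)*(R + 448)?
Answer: √556193 ≈ 745.78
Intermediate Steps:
B(R) = (344 + R)*(448 + R)
√(302861 + B(110)) = √(302861 + (154112 + 110² + 792*110)) = √(302861 + (154112 + 12100 + 87120)) = √(302861 + 253332) = √556193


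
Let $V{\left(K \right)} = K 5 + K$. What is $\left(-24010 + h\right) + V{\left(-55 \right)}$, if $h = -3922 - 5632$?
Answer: $-33894$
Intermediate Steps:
$h = -9554$ ($h = -3922 - 5632 = -9554$)
$V{\left(K \right)} = 6 K$ ($V{\left(K \right)} = 5 K + K = 6 K$)
$\left(-24010 + h\right) + V{\left(-55 \right)} = \left(-24010 - 9554\right) + 6 \left(-55\right) = -33564 - 330 = -33894$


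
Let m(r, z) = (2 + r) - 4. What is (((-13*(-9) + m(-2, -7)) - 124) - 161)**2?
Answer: 29584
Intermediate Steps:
m(r, z) = -2 + r
(((-13*(-9) + m(-2, -7)) - 124) - 161)**2 = (((-13*(-9) + (-2 - 2)) - 124) - 161)**2 = (((117 - 4) - 124) - 161)**2 = ((113 - 124) - 161)**2 = (-11 - 161)**2 = (-172)**2 = 29584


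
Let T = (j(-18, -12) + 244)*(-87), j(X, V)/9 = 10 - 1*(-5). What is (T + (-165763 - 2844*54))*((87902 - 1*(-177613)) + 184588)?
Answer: -158576688136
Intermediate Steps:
j(X, V) = 135 (j(X, V) = 9*(10 - 1*(-5)) = 9*(10 + 5) = 9*15 = 135)
T = -32973 (T = (135 + 244)*(-87) = 379*(-87) = -32973)
(T + (-165763 - 2844*54))*((87902 - 1*(-177613)) + 184588) = (-32973 + (-165763 - 2844*54))*((87902 - 1*(-177613)) + 184588) = (-32973 + (-165763 - 1*153576))*((87902 + 177613) + 184588) = (-32973 + (-165763 - 153576))*(265515 + 184588) = (-32973 - 319339)*450103 = -352312*450103 = -158576688136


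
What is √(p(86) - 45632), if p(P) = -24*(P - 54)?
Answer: 40*I*√29 ≈ 215.41*I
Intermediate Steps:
p(P) = 1296 - 24*P (p(P) = -24*(-54 + P) = 1296 - 24*P)
√(p(86) - 45632) = √((1296 - 24*86) - 45632) = √((1296 - 2064) - 45632) = √(-768 - 45632) = √(-46400) = 40*I*√29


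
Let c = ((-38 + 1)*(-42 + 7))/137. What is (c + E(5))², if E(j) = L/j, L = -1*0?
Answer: 1677025/18769 ≈ 89.351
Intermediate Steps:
L = 0
c = 1295/137 (c = -37*(-35)*(1/137) = 1295*(1/137) = 1295/137 ≈ 9.4526)
E(j) = 0 (E(j) = 0/j = 0)
(c + E(5))² = (1295/137 + 0)² = (1295/137)² = 1677025/18769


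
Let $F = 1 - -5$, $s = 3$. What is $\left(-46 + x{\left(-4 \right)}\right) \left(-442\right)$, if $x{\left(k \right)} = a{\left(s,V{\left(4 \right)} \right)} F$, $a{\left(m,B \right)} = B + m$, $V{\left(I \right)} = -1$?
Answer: $15028$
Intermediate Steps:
$F = 6$ ($F = 1 + 5 = 6$)
$x{\left(k \right)} = 12$ ($x{\left(k \right)} = \left(-1 + 3\right) 6 = 2 \cdot 6 = 12$)
$\left(-46 + x{\left(-4 \right)}\right) \left(-442\right) = \left(-46 + 12\right) \left(-442\right) = \left(-34\right) \left(-442\right) = 15028$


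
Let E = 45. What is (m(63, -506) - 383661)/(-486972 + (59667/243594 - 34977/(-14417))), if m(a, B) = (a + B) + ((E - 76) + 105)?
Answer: 34581356945460/43850897550461 ≈ 0.78861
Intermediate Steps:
m(a, B) = 74 + B + a (m(a, B) = (a + B) + ((45 - 76) + 105) = (B + a) + (-31 + 105) = (B + a) + 74 = 74 + B + a)
(m(63, -506) - 383661)/(-486972 + (59667/243594 - 34977/(-14417))) = ((74 - 506 + 63) - 383661)/(-486972 + (59667/243594 - 34977/(-14417))) = (-369 - 383661)/(-486972 + (59667*(1/243594) - 34977*(-1/14417))) = -384030/(-486972 + (19889/81198 + 34977/14417)) = -384030/(-486972 + 240523243/90048582) = -384030/(-43850897550461/90048582) = -384030*(-90048582/43850897550461) = 34581356945460/43850897550461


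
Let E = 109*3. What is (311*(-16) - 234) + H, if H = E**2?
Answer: 101719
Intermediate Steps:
E = 327
H = 106929 (H = 327**2 = 106929)
(311*(-16) - 234) + H = (311*(-16) - 234) + 106929 = (-4976 - 234) + 106929 = -5210 + 106929 = 101719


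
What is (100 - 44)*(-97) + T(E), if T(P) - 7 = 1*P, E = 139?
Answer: -5286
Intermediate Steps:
T(P) = 7 + P (T(P) = 7 + 1*P = 7 + P)
(100 - 44)*(-97) + T(E) = (100 - 44)*(-97) + (7 + 139) = 56*(-97) + 146 = -5432 + 146 = -5286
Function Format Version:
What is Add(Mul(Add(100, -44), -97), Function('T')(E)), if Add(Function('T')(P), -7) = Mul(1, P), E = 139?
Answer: -5286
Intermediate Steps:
Function('T')(P) = Add(7, P) (Function('T')(P) = Add(7, Mul(1, P)) = Add(7, P))
Add(Mul(Add(100, -44), -97), Function('T')(E)) = Add(Mul(Add(100, -44), -97), Add(7, 139)) = Add(Mul(56, -97), 146) = Add(-5432, 146) = -5286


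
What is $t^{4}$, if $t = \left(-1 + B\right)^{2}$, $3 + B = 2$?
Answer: $256$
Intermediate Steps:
$B = -1$ ($B = -3 + 2 = -1$)
$t = 4$ ($t = \left(-1 - 1\right)^{2} = \left(-2\right)^{2} = 4$)
$t^{4} = 4^{4} = 256$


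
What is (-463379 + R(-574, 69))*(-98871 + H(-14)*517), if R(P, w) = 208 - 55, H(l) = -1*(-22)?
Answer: 40530885322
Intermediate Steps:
H(l) = 22
R(P, w) = 153
(-463379 + R(-574, 69))*(-98871 + H(-14)*517) = (-463379 + 153)*(-98871 + 22*517) = -463226*(-98871 + 11374) = -463226*(-87497) = 40530885322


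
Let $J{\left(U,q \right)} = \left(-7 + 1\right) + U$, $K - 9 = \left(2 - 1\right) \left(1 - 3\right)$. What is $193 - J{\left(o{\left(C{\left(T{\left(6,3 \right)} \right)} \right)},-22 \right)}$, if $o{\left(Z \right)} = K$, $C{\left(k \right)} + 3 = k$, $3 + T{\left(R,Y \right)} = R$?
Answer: $192$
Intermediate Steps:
$T{\left(R,Y \right)} = -3 + R$
$K = 7$ ($K = 9 + \left(2 - 1\right) \left(1 - 3\right) = 9 + 1 \left(-2\right) = 9 - 2 = 7$)
$C{\left(k \right)} = -3 + k$
$o{\left(Z \right)} = 7$
$J{\left(U,q \right)} = -6 + U$
$193 - J{\left(o{\left(C{\left(T{\left(6,3 \right)} \right)} \right)},-22 \right)} = 193 - \left(-6 + 7\right) = 193 - 1 = 192$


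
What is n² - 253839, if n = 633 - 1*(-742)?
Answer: 1636786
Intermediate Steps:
n = 1375 (n = 633 + 742 = 1375)
n² - 253839 = 1375² - 253839 = 1890625 - 253839 = 1636786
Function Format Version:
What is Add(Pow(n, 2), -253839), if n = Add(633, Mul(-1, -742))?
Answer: 1636786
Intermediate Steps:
n = 1375 (n = Add(633, 742) = 1375)
Add(Pow(n, 2), -253839) = Add(Pow(1375, 2), -253839) = Add(1890625, -253839) = 1636786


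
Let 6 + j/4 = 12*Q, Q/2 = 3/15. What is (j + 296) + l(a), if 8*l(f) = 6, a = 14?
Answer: 5839/20 ≈ 291.95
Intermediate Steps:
l(f) = 3/4 (l(f) = (1/8)*6 = 3/4)
Q = 2/5 (Q = 2*(3/15) = 2*(3*(1/15)) = 2*(1/5) = 2/5 ≈ 0.40000)
j = -24/5 (j = -24 + 4*(12*(2/5)) = -24 + 4*(24/5) = -24 + 96/5 = -24/5 ≈ -4.8000)
(j + 296) + l(a) = (-24/5 + 296) + 3/4 = 1456/5 + 3/4 = 5839/20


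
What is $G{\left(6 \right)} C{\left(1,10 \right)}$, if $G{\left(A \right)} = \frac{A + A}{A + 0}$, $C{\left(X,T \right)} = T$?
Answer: $20$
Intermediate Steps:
$G{\left(A \right)} = 2$ ($G{\left(A \right)} = \frac{2 A}{A} = 2$)
$G{\left(6 \right)} C{\left(1,10 \right)} = 2 \cdot 10 = 20$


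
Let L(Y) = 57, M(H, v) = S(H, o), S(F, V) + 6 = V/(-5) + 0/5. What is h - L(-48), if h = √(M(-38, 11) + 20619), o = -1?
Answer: -57 + √515330/5 ≈ 86.573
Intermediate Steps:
S(F, V) = -6 - V/5 (S(F, V) = -6 + (V/(-5) + 0/5) = -6 + (V*(-⅕) + 0*(⅕)) = -6 + (-V/5 + 0) = -6 - V/5)
M(H, v) = -29/5 (M(H, v) = -6 - ⅕*(-1) = -6 + ⅕ = -29/5)
h = √515330/5 (h = √(-29/5 + 20619) = √(103066/5) = √515330/5 ≈ 143.57)
h - L(-48) = √515330/5 - 1*57 = √515330/5 - 57 = -57 + √515330/5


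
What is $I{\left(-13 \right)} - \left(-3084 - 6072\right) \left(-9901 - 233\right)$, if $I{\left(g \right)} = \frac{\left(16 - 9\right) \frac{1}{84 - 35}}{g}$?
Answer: $- \frac{8443608265}{91} \approx -9.2787 \cdot 10^{7}$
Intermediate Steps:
$I{\left(g \right)} = \frac{1}{7 g}$ ($I{\left(g \right)} = \frac{7 \cdot \frac{1}{49}}{g} = \frac{1}{7 g}$)
$I{\left(-13 \right)} - \left(-3084 - 6072\right) \left(-9901 - 233\right) = \frac{1}{7 \left(-13\right)} - \left(-3084 - 6072\right) \left(-9901 - 233\right) = \frac{1}{7} \left(- \frac{1}{13}\right) - \left(-9156\right) \left(-10134\right) = - \frac{1}{91} - 92786904 = - \frac{8443608265}{91}$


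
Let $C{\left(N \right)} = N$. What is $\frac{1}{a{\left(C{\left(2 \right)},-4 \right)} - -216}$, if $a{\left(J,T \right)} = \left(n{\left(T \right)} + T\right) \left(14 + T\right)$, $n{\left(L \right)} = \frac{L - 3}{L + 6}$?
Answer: $\frac{1}{141} \approx 0.0070922$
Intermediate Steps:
$n{\left(L \right)} = \frac{-3 + L}{6 + L}$
$a{\left(J,T \right)} = \left(14 + T\right) \left(T + \frac{-3 + T}{6 + T}\right)$ ($a{\left(J,T \right)} = \left(\frac{-3 + T}{6 + T} + T\right) \left(14 + T\right) = \left(T + \frac{-3 + T}{6 + T}\right) \left(14 + T\right) = \left(14 + T\right) \left(T + \frac{-3 + T}{6 + T}\right)$)
$\frac{1}{a{\left(C{\left(2 \right)},-4 \right)} - -216} = \frac{1}{\frac{-42 + \left(-4\right)^{3} + 21 \left(-4\right)^{2} + 95 \left(-4\right)}{6 - 4} - -216} = \frac{1}{\frac{-42 - 64 + 21 \cdot 16 - 380}{2} + \left(-31 + 247\right)} = \frac{1}{\frac{-42 - 64 + 336 - 380}{2} + 216} = \frac{1}{\frac{1}{2} \left(-150\right) + 216} = \frac{1}{-75 + 216} = \frac{1}{141}$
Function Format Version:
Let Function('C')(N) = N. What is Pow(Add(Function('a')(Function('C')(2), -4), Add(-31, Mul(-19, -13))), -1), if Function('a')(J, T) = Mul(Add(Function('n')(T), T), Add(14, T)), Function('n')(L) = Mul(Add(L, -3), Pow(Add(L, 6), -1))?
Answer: Rational(1, 141) ≈ 0.0070922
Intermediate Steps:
Function('n')(L) = Mul(Pow(Add(6, L), -1), Add(-3, L)) (Function('n')(L) = Mul(Add(-3, L), Pow(Add(6, L), -1)) = Mul(Pow(Add(6, L), -1), Add(-3, L)))
Function('a')(J, T) = Mul(Add(14, T), Add(T, Mul(Pow(Add(6, T), -1), Add(-3, T)))) (Function('a')(J, T) = Mul(Add(Mul(Pow(Add(6, T), -1), Add(-3, T)), T), Add(14, T)) = Mul(Add(T, Mul(Pow(Add(6, T), -1), Add(-3, T))), Add(14, T)) = Mul(Add(14, T), Add(T, Mul(Pow(Add(6, T), -1), Add(-3, T)))))
Pow(Add(Function('a')(Function('C')(2), -4), Add(-31, Mul(-19, -13))), -1) = Pow(Add(Mul(Pow(Add(6, -4), -1), Add(-42, Pow(-4, 3), Mul(21, Pow(-4, 2)), Mul(95, -4))), Add(-31, Mul(-19, -13))), -1) = Pow(Add(Mul(Pow(2, -1), Add(-42, -64, Mul(21, 16), -380)), Add(-31, 247)), -1) = Pow(Add(Mul(Rational(1, 2), Add(-42, -64, 336, -380)), 216), -1) = Pow(Add(Mul(Rational(1, 2), -150), 216), -1) = Pow(Add(-75, 216), -1) = Pow(141, -1) = Rational(1, 141)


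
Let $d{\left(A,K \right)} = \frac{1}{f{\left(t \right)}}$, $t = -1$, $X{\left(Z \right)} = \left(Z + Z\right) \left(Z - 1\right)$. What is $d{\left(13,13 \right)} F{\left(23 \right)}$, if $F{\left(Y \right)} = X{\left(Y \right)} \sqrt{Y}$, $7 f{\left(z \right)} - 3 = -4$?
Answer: $- 7084 \sqrt{23} \approx -33974.0$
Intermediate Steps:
$X{\left(Z \right)} = 2 Z \left(-1 + Z\right)$
$f{\left(z \right)} = - \frac{1}{7}$ ($f{\left(z \right)} = \frac{3}{7} + \frac{1}{7} \left(-4\right) = \frac{3}{7} - \frac{4}{7} = - \frac{1}{7}$)
$F{\left(Y \right)} = 2 Y^{\frac{3}{2}} \left(-1 + Y\right)$ ($F{\left(Y \right)} = 2 Y \left(-1 + Y\right) \sqrt{Y} = 2 Y^{\frac{3}{2}} \left(-1 + Y\right)$)
$d{\left(A,K \right)} = -7$ ($d{\left(A,K \right)} = \frac{1}{- \frac{1}{7}} = -7$)
$d{\left(13,13 \right)} F{\left(23 \right)} = - 7 \cdot 2 \cdot 23^{\frac{3}{2}} \left(-1 + 23\right) = - 7 \cdot 2 \cdot 23 \sqrt{23} \cdot 22 = - 7 \cdot 1012 \sqrt{23} = - 7084 \sqrt{23}$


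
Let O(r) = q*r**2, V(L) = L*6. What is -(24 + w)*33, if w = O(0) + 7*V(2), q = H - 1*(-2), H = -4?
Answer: -3564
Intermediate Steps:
V(L) = 6*L
q = -2 (q = -4 - 1*(-2) = -4 + 2 = -2)
O(r) = -2*r**2
w = 84 (w = -2*0**2 + 7*(6*2) = -2*0 + 7*12 = 0 + 84 = 84)
-(24 + w)*33 = -(24 + 84)*33 = -108*33 = -1*3564 = -3564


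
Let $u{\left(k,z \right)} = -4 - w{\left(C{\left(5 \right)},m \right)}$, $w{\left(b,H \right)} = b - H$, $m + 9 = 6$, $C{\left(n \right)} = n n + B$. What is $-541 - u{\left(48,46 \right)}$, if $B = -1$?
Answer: $-510$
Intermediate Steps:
$C{\left(n \right)} = -1 + n^{2}$ ($C{\left(n \right)} = n n - 1 = n^{2} - 1 = -1 + n^{2}$)
$m = -3$ ($m = -9 + 6 = -3$)
$u{\left(k,z \right)} = -31$ ($u{\left(k,z \right)} = -4 - \left(\left(-1 + 5^{2}\right) - -3\right) = -4 - \left(\left(-1 + 25\right) + 3\right) = -4 - \left(24 + 3\right) = -4 - 27 = -31$)
$-541 - u{\left(48,46 \right)} = -541 - -31 = -541 + 31 = -510$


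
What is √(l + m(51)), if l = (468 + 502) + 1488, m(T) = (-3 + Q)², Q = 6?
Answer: √2467 ≈ 49.669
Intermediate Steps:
m(T) = 9 (m(T) = (-3 + 6)² = 3² = 9)
l = 2458 (l = 970 + 1488 = 2458)
√(l + m(51)) = √(2458 + 9) = √2467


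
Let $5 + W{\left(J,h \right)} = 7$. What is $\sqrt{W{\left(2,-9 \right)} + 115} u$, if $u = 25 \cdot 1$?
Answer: $75 \sqrt{13} \approx 270.42$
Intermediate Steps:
$W{\left(J,h \right)} = 2$ ($W{\left(J,h \right)} = -5 + 7 = 2$)
$u = 25$
$\sqrt{W{\left(2,-9 \right)} + 115} u = \sqrt{2 + 115} \cdot 25 = \sqrt{117} \cdot 25 = 3 \sqrt{13} \cdot 25 = 75 \sqrt{13}$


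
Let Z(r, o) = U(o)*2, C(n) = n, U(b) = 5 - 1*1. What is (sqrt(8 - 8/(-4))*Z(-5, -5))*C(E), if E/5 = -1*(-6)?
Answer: 240*sqrt(10) ≈ 758.95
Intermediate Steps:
U(b) = 4 (U(b) = 5 - 1 = 4)
E = 30 (E = 5*(-1*(-6)) = 5*6 = 30)
Z(r, o) = 8 (Z(r, o) = 4*2 = 8)
(sqrt(8 - 8/(-4))*Z(-5, -5))*C(E) = (sqrt(8 - 8/(-4))*8)*30 = (sqrt(8 - 8*(-1/4))*8)*30 = (sqrt(8 + 2)*8)*30 = (sqrt(10)*8)*30 = (8*sqrt(10))*30 = 240*sqrt(10)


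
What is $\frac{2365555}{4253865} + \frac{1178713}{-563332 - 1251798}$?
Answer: $- \frac{144059225719}{1544263595490} \approx -0.093287$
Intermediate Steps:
$\frac{2365555}{4253865} + \frac{1178713}{-563332 - 1251798} = 2365555 \cdot \frac{1}{4253865} + \frac{1178713}{-1815130} = \frac{473111}{850773} + 1178713 \left(- \frac{1}{1815130}\right) = \frac{473111}{850773} - \frac{1178713}{1815130} = - \frac{144059225719}{1544263595490}$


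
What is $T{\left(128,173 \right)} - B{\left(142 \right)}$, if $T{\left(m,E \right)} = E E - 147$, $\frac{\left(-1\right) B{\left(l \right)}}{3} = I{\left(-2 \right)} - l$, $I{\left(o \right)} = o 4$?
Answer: $29332$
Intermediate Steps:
$I{\left(o \right)} = 4 o$
$B{\left(l \right)} = 24 + 3 l$ ($B{\left(l \right)} = - 3 \left(4 \left(-2\right) - l\right) = - 3 \left(-8 - l\right) = 24 + 3 l$)
$T{\left(m,E \right)} = -147 + E^{2}$ ($T{\left(m,E \right)} = E^{2} - 147 = -147 + E^{2}$)
$T{\left(128,173 \right)} - B{\left(142 \right)} = \left(-147 + 173^{2}\right) - \left(24 + 3 \cdot 142\right) = \left(-147 + 29929\right) - \left(24 + 426\right) = 29782 - 450 = 29332$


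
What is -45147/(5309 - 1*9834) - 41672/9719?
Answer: 250217893/43978475 ≈ 5.6896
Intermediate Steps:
-45147/(5309 - 1*9834) - 41672/9719 = -45147/(5309 - 9834) - 41672*1/9719 = -45147/(-4525) - 41672/9719 = -45147*(-1/4525) - 41672/9719 = 45147/4525 - 41672/9719 = 250217893/43978475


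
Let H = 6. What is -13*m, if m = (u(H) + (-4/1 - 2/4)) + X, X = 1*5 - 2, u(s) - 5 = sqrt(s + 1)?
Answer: -91/2 - 13*sqrt(7) ≈ -79.895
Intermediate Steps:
u(s) = 5 + sqrt(1 + s) (u(s) = 5 + sqrt(s + 1) = 5 + sqrt(1 + s))
X = 3 (X = 5 - 2 = 3)
m = 7/2 + sqrt(7) (m = ((5 + sqrt(1 + 6)) + (-4/1 - 2/4)) + 3 = ((5 + sqrt(7)) + (-4*1 - 2*1/4)) + 3 = ((5 + sqrt(7)) + (-4 - 1/2)) + 3 = ((5 + sqrt(7)) - 9/2) + 3 = (1/2 + sqrt(7)) + 3 = 7/2 + sqrt(7) ≈ 6.1458)
-13*m = -13*(7/2 + sqrt(7)) = -91/2 - 13*sqrt(7)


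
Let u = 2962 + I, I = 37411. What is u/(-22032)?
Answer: -40373/22032 ≈ -1.8325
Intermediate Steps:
u = 40373 (u = 2962 + 37411 = 40373)
u/(-22032) = 40373/(-22032) = 40373*(-1/22032) = -40373/22032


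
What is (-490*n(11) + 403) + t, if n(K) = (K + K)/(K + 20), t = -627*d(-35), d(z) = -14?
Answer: 273831/31 ≈ 8833.3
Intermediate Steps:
t = 8778 (t = -627*(-14) = 8778)
n(K) = 2*K/(20 + K) (n(K) = (2*K)/(20 + K) = 2*K/(20 + K))
(-490*n(11) + 403) + t = (-980*11/(20 + 11) + 403) + 8778 = (-980*11/31 + 403) + 8778 = (-490*22/31 + 403) + 8778 = (-10780/31 + 403) + 8778 = 1713/31 + 8778 = 273831/31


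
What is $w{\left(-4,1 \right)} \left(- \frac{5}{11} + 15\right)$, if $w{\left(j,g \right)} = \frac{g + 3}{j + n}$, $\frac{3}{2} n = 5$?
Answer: $- \frac{960}{11} \approx -87.273$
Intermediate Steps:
$n = \frac{10}{3}$ ($n = \frac{2}{3} \cdot 5 = \frac{10}{3} \approx 3.3333$)
$w{\left(j,g \right)} = \frac{3 + g}{\frac{10}{3} + j}$ ($w{\left(j,g \right)} = \frac{g + 3}{j + \frac{10}{3}} = \frac{3 + g}{\frac{10}{3} + j}$)
$w{\left(-4,1 \right)} \left(- \frac{5}{11} + 15\right) = \frac{3 \left(3 + 1\right)}{10 + 3 \left(-4\right)} \left(- \frac{5}{11} + 15\right) = 3 \frac{1}{10 - 12} \cdot 4 \left(\left(-5\right) \frac{1}{11} + 15\right) = 3 \frac{1}{-2} \cdot 4 \left(- \frac{5}{11} + 15\right) = 3 \left(- \frac{1}{2}\right) 4 \cdot \frac{160}{11} = \left(-6\right) \frac{160}{11} = - \frac{960}{11}$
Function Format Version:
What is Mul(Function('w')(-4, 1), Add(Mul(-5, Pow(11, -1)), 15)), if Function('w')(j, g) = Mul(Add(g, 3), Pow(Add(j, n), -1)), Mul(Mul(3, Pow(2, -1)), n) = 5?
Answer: Rational(-960, 11) ≈ -87.273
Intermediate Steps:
n = Rational(10, 3) (n = Mul(Rational(2, 3), 5) = Rational(10, 3) ≈ 3.3333)
Function('w')(j, g) = Mul(Pow(Add(Rational(10, 3), j), -1), Add(3, g)) (Function('w')(j, g) = Mul(Add(g, 3), Pow(Add(j, Rational(10, 3)), -1)) = Mul(Add(3, g), Pow(Add(Rational(10, 3), j), -1)) = Mul(Pow(Add(Rational(10, 3), j), -1), Add(3, g)))
Mul(Function('w')(-4, 1), Add(Mul(-5, Pow(11, -1)), 15)) = Mul(Mul(3, Pow(Add(10, Mul(3, -4)), -1), Add(3, 1)), Add(Mul(-5, Pow(11, -1)), 15)) = Mul(Mul(3, Pow(Add(10, -12), -1), 4), Add(Mul(-5, Rational(1, 11)), 15)) = Mul(Mul(3, Pow(-2, -1), 4), Add(Rational(-5, 11), 15)) = Mul(Mul(3, Rational(-1, 2), 4), Rational(160, 11)) = Mul(-6, Rational(160, 11)) = Rational(-960, 11)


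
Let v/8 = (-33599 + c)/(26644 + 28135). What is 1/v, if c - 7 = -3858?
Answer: -54779/299600 ≈ -0.18284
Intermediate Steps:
c = -3851 (c = 7 - 3858 = -3851)
v = -299600/54779 (v = 8*((-33599 - 3851)/(26644 + 28135)) = 8*(-37450/54779) = -299600/54779 ≈ -5.4692)
1/v = 1/(-299600/54779) = -54779/299600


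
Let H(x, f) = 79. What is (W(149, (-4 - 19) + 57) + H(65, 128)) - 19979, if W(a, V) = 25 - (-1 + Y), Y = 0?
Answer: -19874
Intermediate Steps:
W(a, V) = 26 (W(a, V) = 25 - (-1 + 0) = 25 - (-1) = 25 - 1*(-1) = 25 + 1 = 26)
(W(149, (-4 - 19) + 57) + H(65, 128)) - 19979 = (26 + 79) - 19979 = 105 - 19979 = -19874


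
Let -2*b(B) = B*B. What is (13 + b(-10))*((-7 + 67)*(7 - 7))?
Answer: 0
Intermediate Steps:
b(B) = -B²/2 (b(B) = -B*B/2 = -B²/2)
(13 + b(-10))*((-7 + 67)*(7 - 7)) = (13 - ½*(-10)²)*((-7 + 67)*(7 - 7)) = (13 - ½*100)*(60*0) = (13 - 50)*0 = -37*0 = 0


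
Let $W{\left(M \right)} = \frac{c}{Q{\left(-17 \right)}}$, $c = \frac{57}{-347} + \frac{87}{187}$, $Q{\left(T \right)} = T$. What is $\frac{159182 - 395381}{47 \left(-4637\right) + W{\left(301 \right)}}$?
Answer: $\frac{260554187487}{240411363637} \approx 1.0838$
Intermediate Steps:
$c = \frac{19530}{64889}$ ($c = 57 \left(- \frac{1}{347}\right) + 87 \cdot \frac{1}{187} = - \frac{57}{347} + \frac{87}{187} = \frac{19530}{64889} \approx 0.30098$)
$W{\left(M \right)} = - \frac{19530}{1103113}$ ($W{\left(M \right)} = \frac{19530}{64889 \left(-17\right)} = \frac{19530}{64889} \left(- \frac{1}{17}\right) = - \frac{19530}{1103113}$)
$\frac{159182 - 395381}{47 \left(-4637\right) + W{\left(301 \right)}} = \frac{159182 - 395381}{47 \left(-4637\right) - \frac{19530}{1103113}} = - \frac{236199}{-217939 - \frac{19530}{1103113}} = - \frac{236199}{- \frac{240411363637}{1103113}} = \left(-236199\right) \left(- \frac{1103113}{240411363637}\right) = \frac{260554187487}{240411363637}$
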